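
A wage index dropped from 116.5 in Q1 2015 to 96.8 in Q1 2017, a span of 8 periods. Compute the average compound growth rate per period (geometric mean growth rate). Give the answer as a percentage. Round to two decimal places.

-2.29%

Growth factor = (96.8/116.5)^(1/8) = (0.830901)^(1/8) = 0.977110
Growth rate = 0.977110 − 1 = -0.022890 = -2.2890%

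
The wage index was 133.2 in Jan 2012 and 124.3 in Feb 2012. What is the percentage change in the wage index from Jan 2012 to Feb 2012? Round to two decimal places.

-6.68%

Change = (124.3 − 133.2) / 133.2 × 100
       = -8.9 / 133.2 × 100 = -6.6817%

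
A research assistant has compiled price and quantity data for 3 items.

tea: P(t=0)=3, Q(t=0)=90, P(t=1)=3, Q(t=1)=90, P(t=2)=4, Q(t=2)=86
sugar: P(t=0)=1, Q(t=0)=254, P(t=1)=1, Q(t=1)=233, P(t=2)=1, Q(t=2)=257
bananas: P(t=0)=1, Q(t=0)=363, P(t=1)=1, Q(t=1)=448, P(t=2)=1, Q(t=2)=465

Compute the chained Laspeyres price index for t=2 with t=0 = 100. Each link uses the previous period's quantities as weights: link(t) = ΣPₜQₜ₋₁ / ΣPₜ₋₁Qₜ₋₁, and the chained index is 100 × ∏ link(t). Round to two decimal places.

Link t=0→t=1:
ΣP(t=1)Q(t=0) = 3×90 + 1×254 + 1×363 = 270 + 254 + 363 = 887
ΣP(t=0)Q(t=0) = 3×90 + 1×254 + 1×363 = 270 + 254 + 363 = 887
link = 887/887 = 1.000000
Link t=1→t=2:
ΣP(t=2)Q(t=1) = 4×90 + 1×233 + 1×448 = 360 + 233 + 448 = 1041
ΣP(t=1)Q(t=1) = 3×90 + 1×233 + 1×448 = 270 + 233 + 448 = 951
link = 1041/951 = 1.094637
Chained index = 100 × 1.000000 × 1.094637 = 109.4637

109.46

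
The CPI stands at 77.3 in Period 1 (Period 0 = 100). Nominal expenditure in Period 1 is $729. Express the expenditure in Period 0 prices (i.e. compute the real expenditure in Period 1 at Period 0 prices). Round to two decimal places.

Real = Nominal ÷ (Index/100) = 729 ÷ (77.3/100)
     = 729 ÷ 0.773 = 943.0789

943.08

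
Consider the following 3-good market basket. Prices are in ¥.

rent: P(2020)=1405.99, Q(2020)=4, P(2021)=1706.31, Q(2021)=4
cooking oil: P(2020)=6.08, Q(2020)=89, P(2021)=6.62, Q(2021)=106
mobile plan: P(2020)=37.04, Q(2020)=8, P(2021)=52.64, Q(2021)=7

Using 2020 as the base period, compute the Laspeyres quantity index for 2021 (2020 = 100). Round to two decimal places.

Laspeyres quantity index uses base-period prices as weights.
ΣP(2020)·Q(2021) = 1405.99×4 + 6.08×106 + 37.04×7 = 5623.96 + 644.48 + 259.28 = 6527.72
ΣP(2020)·Q(2020) = 1405.99×4 + 6.08×89 + 37.04×8 = 5623.96 + 541.12 + 296.32 = 6461.4
Index = 6527.72 / 6461.4 × 100 = 101.0264

101.03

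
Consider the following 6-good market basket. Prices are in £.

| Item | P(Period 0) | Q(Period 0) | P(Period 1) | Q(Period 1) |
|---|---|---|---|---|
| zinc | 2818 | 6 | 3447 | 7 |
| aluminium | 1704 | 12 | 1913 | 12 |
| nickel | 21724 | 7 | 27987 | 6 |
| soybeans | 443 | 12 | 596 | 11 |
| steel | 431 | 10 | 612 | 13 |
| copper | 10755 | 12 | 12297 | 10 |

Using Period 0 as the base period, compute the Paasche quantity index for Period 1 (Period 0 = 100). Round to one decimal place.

Paasche quantity index uses current-period prices as weights.
ΣP(Period 1)·Q(Period 1) = 3447×7 + 1913×12 + 27987×6 + 596×11 + 612×13 + 12297×10 = 24129 + 22956 + 167922 + 6556 + 7956 + 122970 = 352489
ΣP(Period 1)·Q(Period 0) = 3447×6 + 1913×12 + 27987×7 + 596×12 + 612×10 + 12297×12 = 20682 + 22956 + 195909 + 7152 + 6120 + 147564 = 400383
Index = 352489 / 400383 × 100 = 88.0380

88.0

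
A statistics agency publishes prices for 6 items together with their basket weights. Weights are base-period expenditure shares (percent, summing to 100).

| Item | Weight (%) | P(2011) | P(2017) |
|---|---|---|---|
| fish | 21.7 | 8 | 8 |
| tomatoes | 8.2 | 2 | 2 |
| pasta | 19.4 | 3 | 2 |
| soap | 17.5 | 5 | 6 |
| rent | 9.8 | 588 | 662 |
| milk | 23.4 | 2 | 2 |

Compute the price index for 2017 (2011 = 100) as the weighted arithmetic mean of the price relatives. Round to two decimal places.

98.27

fish: 21.7 × (8/8) = 21.7 × 1.000000 = 21.7000
tomatoes: 8.2 × (2/2) = 8.2 × 1.000000 = 8.2000
pasta: 19.4 × (2/3) = 19.4 × 0.666667 = 12.9333
soap: 17.5 × (6/5) = 17.5 × 1.200000 = 21.0000
rent: 9.8 × (662/588) = 9.8 × 1.125850 = 11.0333
milk: 23.4 × (2/2) = 23.4 × 1.000000 = 23.4000
Index = Σ wᵢ·(p₁ᵢ/p₀ᵢ) = 21.7000 + 8.2000 + 12.9333 + 21.0000 + 11.0333 + 23.4000 = 98.2667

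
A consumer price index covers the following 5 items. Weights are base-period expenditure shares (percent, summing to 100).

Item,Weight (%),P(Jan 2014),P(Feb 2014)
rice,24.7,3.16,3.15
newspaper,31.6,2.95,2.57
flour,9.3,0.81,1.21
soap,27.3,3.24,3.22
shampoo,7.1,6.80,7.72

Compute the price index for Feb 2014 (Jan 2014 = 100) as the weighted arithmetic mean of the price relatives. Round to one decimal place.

101.2

rice: 24.7 × (3.15/3.16) = 24.7 × 0.996835 = 24.6218
newspaper: 31.6 × (2.57/2.95) = 31.6 × 0.871186 = 27.5295
flour: 9.3 × (1.21/0.81) = 9.3 × 1.493827 = 13.8926
soap: 27.3 × (3.22/3.24) = 27.3 × 0.993827 = 27.1315
shampoo: 7.1 × (7.72/6.80) = 7.1 × 1.135294 = 8.0606
Index = Σ wᵢ·(p₁ᵢ/p₀ᵢ) = 24.6218 + 27.5295 + 13.8926 + 27.1315 + 8.0606 = 101.2360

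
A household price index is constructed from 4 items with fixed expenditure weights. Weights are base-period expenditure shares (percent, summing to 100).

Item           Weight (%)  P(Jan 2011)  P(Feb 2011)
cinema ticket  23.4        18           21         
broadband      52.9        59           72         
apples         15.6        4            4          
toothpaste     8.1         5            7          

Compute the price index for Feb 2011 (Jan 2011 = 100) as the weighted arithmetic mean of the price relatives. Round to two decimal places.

cinema ticket: 23.4 × (21/18) = 23.4 × 1.166667 = 27.3000
broadband: 52.9 × (72/59) = 52.9 × 1.220339 = 64.5559
apples: 15.6 × (4/4) = 15.6 × 1.000000 = 15.6000
toothpaste: 8.1 × (7/5) = 8.1 × 1.400000 = 11.3400
Index = Σ wᵢ·(p₁ᵢ/p₀ᵢ) = 27.3000 + 64.5559 + 15.6000 + 11.3400 = 118.7959

118.80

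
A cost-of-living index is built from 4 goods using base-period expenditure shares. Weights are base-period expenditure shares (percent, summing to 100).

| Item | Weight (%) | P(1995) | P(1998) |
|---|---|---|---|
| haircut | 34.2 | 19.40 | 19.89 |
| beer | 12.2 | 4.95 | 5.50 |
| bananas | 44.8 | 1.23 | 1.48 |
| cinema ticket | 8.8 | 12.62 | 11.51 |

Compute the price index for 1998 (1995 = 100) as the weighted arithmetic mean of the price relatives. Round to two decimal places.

haircut: 34.2 × (19.89/19.40) = 34.2 × 1.025258 = 35.0638
beer: 12.2 × (5.50/4.95) = 12.2 × 1.111111 = 13.5556
bananas: 44.8 × (1.48/1.23) = 44.8 × 1.203252 = 53.9057
cinema ticket: 8.8 × (11.51/12.62) = 8.8 × 0.912044 = 8.0260
Index = Σ wᵢ·(p₁ᵢ/p₀ᵢ) = 35.0638 + 13.5556 + 53.9057 + 8.0260 = 110.5511

110.55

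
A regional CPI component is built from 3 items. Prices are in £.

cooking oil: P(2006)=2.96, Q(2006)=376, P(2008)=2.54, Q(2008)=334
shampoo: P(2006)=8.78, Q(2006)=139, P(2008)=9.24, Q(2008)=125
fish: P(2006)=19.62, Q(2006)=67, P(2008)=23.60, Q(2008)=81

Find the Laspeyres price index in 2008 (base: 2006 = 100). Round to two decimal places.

104.73

Laspeyres price index uses base-period quantities as weights.
ΣP(2008)·Q(2006) = 2.54×376 + 9.24×139 + 23.60×67 = 955.04 + 1284.36 + 1581.2 = 3820.6
ΣP(2006)·Q(2006) = 2.96×376 + 8.78×139 + 19.62×67 = 1112.96 + 1220.42 + 1314.54 = 3647.92
Index = 3820.6 / 3647.92 × 100 = 104.7337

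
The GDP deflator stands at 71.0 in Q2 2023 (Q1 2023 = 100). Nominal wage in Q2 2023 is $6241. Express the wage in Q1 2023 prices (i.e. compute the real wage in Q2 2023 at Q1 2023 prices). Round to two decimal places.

Real = Nominal ÷ (Index/100) = 6241 ÷ (71.0/100)
     = 6241 ÷ 0.710 = 8790.1408

8790.14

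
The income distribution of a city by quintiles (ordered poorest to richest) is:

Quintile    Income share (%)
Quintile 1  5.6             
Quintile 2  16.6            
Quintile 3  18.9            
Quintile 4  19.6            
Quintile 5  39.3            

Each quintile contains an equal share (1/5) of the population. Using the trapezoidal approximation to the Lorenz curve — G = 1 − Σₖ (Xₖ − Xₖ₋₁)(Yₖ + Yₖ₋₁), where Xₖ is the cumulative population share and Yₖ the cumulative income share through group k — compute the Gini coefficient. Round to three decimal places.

0.282

Cumulative income shares Yₖ: 0.0560, 0.2220, 0.4110, 0.6070, 1.0000
Σ (Xₖ−Xₖ₋₁)(Yₖ+Yₖ₋₁) = (1/5)(0.0560+0.0000) + (1/5)(0.2220+0.0560) + (1/5)(0.4110+0.2220) + (1/5)(0.6070+0.4110) + (1/5)(1.0000+0.6070)
  = 0.0112 + 0.0556 + 0.1266 + 0.2036 + 0.3214 = 0.7184
G = 1 − 0.7184 = 0.2816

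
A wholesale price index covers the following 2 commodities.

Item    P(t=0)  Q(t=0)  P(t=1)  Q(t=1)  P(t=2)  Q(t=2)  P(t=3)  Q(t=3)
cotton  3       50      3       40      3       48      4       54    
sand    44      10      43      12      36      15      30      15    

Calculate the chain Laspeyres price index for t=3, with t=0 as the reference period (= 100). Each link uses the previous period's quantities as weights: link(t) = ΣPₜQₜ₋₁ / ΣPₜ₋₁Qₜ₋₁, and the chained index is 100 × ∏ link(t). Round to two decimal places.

80.08

Link t=0→t=1:
ΣP(t=1)Q(t=0) = 3×50 + 43×10 = 150 + 430 = 580
ΣP(t=0)Q(t=0) = 3×50 + 44×10 = 150 + 440 = 590
link = 580/590 = 0.983051
Link t=1→t=2:
ΣP(t=2)Q(t=1) = 3×40 + 36×12 = 120 + 432 = 552
ΣP(t=1)Q(t=1) = 3×40 + 43×12 = 120 + 516 = 636
link = 552/636 = 0.867925
Link t=2→t=3:
ΣP(t=3)Q(t=2) = 4×48 + 30×15 = 192 + 450 = 642
ΣP(t=2)Q(t=2) = 3×48 + 36×15 = 144 + 540 = 684
link = 642/684 = 0.938596
Chained index = 100 × 0.983051 × 0.867925 × 0.938596 = 80.0824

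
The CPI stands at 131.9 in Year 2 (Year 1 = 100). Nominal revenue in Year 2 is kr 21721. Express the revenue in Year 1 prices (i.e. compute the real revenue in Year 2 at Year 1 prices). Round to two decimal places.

16467.78

Real = Nominal ÷ (Index/100) = 21721 ÷ (131.9/100)
     = 21721 ÷ 1.319 = 16467.7786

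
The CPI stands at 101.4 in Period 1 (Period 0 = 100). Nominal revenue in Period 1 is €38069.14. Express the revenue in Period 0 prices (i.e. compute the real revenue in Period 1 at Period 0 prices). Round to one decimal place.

Real = Nominal ÷ (Index/100) = 38069.14 ÷ (101.4/100)
     = 38069.14 ÷ 1.014 = 37543.5306

37543.5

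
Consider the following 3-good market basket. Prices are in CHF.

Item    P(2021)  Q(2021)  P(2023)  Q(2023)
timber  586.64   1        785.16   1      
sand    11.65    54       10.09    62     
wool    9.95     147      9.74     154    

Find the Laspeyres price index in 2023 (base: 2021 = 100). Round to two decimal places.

Laspeyres price index uses base-period quantities as weights.
ΣP(2023)·Q(2021) = 785.16×1 + 10.09×54 + 9.74×147 = 785.16 + 544.86 + 1431.78 = 2761.8
ΣP(2021)·Q(2021) = 586.64×1 + 11.65×54 + 9.95×147 = 586.64 + 629.1 + 1462.65 = 2678.39
Index = 2761.8 / 2678.39 × 100 = 103.1142

103.11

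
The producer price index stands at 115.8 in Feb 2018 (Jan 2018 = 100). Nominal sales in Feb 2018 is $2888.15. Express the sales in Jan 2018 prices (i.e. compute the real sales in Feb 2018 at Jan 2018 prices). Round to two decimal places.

Real = Nominal ÷ (Index/100) = 2888.15 ÷ (115.8/100)
     = 2888.15 ÷ 1.158 = 2494.0846

2494.08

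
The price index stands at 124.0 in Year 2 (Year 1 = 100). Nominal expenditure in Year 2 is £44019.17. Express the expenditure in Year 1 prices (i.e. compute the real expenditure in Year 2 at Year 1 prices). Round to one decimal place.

Real = Nominal ÷ (Index/100) = 44019.17 ÷ (124.0/100)
     = 44019.17 ÷ 1.240 = 35499.3306

35499.3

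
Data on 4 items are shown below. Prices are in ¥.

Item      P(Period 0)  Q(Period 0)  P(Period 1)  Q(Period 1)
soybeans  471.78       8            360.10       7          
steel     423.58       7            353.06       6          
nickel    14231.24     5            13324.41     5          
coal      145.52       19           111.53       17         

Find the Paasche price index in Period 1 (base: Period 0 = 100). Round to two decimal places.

92.05

Paasche price index uses current-period quantities as weights.
ΣP(Period 1)·Q(Period 1) = 360.10×7 + 353.06×6 + 13324.41×5 + 111.53×17 = 2520.7 + 2118.36 + 66622.05 + 1896.01 = 73157.12
ΣP(Period 0)·Q(Period 1) = 471.78×7 + 423.58×6 + 14231.24×5 + 145.52×17 = 3302.46 + 2541.48 + 71156.2 + 2473.84 = 79473.98
Index = 73157.12 / 79473.98 × 100 = 92.0517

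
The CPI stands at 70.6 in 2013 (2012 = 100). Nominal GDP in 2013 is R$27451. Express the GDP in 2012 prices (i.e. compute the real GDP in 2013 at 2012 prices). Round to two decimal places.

Real = Nominal ÷ (Index/100) = 27451 ÷ (70.6/100)
     = 27451 ÷ 0.706 = 38882.4363

38882.44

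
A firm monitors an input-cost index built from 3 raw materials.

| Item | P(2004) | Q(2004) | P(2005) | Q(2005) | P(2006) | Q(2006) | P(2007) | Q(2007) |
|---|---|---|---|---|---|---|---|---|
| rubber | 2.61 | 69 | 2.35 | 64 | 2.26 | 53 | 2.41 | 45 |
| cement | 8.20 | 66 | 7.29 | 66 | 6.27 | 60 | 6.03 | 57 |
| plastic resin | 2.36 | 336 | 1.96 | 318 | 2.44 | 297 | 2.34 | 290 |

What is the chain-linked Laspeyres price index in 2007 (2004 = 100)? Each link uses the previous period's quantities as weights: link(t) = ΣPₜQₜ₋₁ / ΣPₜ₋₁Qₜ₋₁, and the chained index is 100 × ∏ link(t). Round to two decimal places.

Link 2004→2005:
ΣP(2005)Q(2004) = 2.35×69 + 7.29×66 + 1.96×336 = 162.15 + 481.14 + 658.56 = 1301.85
ΣP(2004)Q(2004) = 2.61×69 + 8.20×66 + 2.36×336 = 180.09 + 541.2 + 792.96 = 1514.25
link = 1301.85/1514.25 = 0.859733
Link 2005→2006:
ΣP(2006)Q(2005) = 2.26×64 + 6.27×66 + 2.44×318 = 144.64 + 413.82 + 775.92 = 1334.38
ΣP(2005)Q(2005) = 2.35×64 + 7.29×66 + 1.96×318 = 150.4 + 481.14 + 623.28 = 1254.82
link = 1334.38/1254.82 = 1.063404
Link 2006→2007:
ΣP(2007)Q(2006) = 2.41×53 + 6.03×60 + 2.34×297 = 127.73 + 361.8 + 694.98 = 1184.51
ΣP(2006)Q(2006) = 2.26×53 + 6.27×60 + 2.44×297 = 119.78 + 376.2 + 724.68 = 1220.66
link = 1184.51/1220.66 = 0.970385
Chained index = 100 × 0.859733 × 1.063404 × 0.970385 = 88.7167

88.72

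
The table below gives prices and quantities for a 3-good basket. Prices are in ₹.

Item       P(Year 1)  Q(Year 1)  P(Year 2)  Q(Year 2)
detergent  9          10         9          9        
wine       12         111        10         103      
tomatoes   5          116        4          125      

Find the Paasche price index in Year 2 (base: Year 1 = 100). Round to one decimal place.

Paasche price index uses current-period quantities as weights.
ΣP(Year 2)·Q(Year 2) = 9×9 + 10×103 + 4×125 = 81 + 1030 + 500 = 1611
ΣP(Year 1)·Q(Year 2) = 9×9 + 12×103 + 5×125 = 81 + 1236 + 625 = 1942
Index = 1611 / 1942 × 100 = 82.9557

83.0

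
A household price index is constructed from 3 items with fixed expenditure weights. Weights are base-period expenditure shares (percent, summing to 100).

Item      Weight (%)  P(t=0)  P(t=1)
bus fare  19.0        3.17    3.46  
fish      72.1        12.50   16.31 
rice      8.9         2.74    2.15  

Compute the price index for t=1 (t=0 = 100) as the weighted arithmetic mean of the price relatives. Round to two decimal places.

bus fare: 19.0 × (3.46/3.17) = 19.0 × 1.091483 = 20.7382
fish: 72.1 × (16.31/12.50) = 72.1 × 1.304800 = 94.0761
rice: 8.9 × (2.15/2.74) = 8.9 × 0.784672 = 6.9836
Index = Σ wᵢ·(p₁ᵢ/p₀ᵢ) = 20.7382 + 94.0761 + 6.9836 = 121.7978

121.80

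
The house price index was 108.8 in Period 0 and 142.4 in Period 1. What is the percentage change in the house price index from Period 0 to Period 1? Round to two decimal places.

30.88%

Change = (142.4 − 108.8) / 108.8 × 100
       = 33.6 / 108.8 × 100 = 30.8824%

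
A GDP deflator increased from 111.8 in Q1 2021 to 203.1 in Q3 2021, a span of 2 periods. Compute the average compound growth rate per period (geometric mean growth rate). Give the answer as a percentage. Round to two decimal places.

34.78%

Growth factor = (203.1/111.8)^(1/2) = (1.816637)^(1/2) = 1.347827
Growth rate = 1.347827 − 1 = 0.347827 = 34.7827%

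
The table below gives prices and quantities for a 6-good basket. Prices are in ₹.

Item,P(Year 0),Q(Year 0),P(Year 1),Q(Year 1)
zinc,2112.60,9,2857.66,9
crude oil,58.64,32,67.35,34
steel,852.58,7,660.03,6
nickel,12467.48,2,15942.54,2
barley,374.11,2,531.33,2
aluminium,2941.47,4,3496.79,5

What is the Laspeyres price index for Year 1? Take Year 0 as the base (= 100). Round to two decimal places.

Laspeyres price index uses base-period quantities as weights.
ΣP(Year 1)·Q(Year 0) = 2857.66×9 + 67.35×32 + 660.03×7 + 15942.54×2 + 531.33×2 + 3496.79×4 = 25718.94 + 2155.2 + 4620.21 + 31885.08 + 1062.66 + 13987.16 = 79429.25
ΣP(Year 0)·Q(Year 0) = 2112.60×9 + 58.64×32 + 852.58×7 + 12467.48×2 + 374.11×2 + 2941.47×4 = 19013.4 + 1876.48 + 5968.06 + 24934.96 + 748.22 + 11765.88 = 64307
Index = 79429.25 / 64307 × 100 = 123.5157

123.52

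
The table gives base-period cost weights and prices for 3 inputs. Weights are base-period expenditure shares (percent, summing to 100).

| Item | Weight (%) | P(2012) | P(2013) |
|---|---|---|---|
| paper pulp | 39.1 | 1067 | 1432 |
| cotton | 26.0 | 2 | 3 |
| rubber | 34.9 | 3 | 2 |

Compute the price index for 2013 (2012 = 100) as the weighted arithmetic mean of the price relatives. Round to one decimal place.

114.7

paper pulp: 39.1 × (1432/1067) = 39.1 × 1.342081 = 52.4754
cotton: 26.0 × (3/2) = 26.0 × 1.500000 = 39.0000
rubber: 34.9 × (2/3) = 34.9 × 0.666667 = 23.2667
Index = Σ wᵢ·(p₁ᵢ/p₀ᵢ) = 52.4754 + 39.0000 + 23.2667 = 114.7420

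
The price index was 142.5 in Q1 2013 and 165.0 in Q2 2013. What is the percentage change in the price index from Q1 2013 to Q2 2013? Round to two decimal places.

Change = (165.0 − 142.5) / 142.5 × 100
       = 22.5 / 142.5 × 100 = 15.7895%

15.79%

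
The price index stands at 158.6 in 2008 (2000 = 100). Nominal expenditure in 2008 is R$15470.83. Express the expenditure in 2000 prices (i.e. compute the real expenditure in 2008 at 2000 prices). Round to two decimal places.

9754.62

Real = Nominal ÷ (Index/100) = 15470.83 ÷ (158.6/100)
     = 15470.83 ÷ 1.586 = 9754.6217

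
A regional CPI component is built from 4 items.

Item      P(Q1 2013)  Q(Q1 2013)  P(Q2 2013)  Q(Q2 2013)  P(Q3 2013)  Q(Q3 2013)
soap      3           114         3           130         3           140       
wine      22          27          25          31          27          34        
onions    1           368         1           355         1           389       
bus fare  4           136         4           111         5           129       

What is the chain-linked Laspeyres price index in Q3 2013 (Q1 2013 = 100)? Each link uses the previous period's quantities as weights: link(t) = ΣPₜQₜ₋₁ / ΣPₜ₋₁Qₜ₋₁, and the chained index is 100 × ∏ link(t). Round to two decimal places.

Link Q1 2013→Q2 2013:
ΣP(Q2 2013)Q(Q1 2013) = 3×114 + 25×27 + 1×368 + 4×136 = 342 + 675 + 368 + 544 = 1929
ΣP(Q1 2013)Q(Q1 2013) = 3×114 + 22×27 + 1×368 + 4×136 = 342 + 594 + 368 + 544 = 1848
link = 1929/1848 = 1.043831
Link Q2 2013→Q3 2013:
ΣP(Q3 2013)Q(Q2 2013) = 3×130 + 27×31 + 1×355 + 5×111 = 390 + 837 + 355 + 555 = 2137
ΣP(Q2 2013)Q(Q2 2013) = 3×130 + 25×31 + 1×355 + 4×111 = 390 + 775 + 355 + 444 = 1964
link = 2137/1964 = 1.088086
Chained index = 100 × 1.043831 × 1.088086 = 113.5778

113.58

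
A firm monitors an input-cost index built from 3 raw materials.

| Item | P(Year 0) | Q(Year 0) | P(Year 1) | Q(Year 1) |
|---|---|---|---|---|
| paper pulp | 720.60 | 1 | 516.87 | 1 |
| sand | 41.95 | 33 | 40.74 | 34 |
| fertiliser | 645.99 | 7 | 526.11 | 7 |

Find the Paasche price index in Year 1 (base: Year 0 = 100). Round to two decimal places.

Paasche price index uses current-period quantities as weights.
ΣP(Year 1)·Q(Year 1) = 516.87×1 + 40.74×34 + 526.11×7 = 516.87 + 1385.16 + 3682.77 = 5584.8
ΣP(Year 0)·Q(Year 1) = 720.60×1 + 41.95×34 + 645.99×7 = 720.6 + 1426.3 + 4521.93 = 6668.83
Index = 5584.8 / 6668.83 × 100 = 83.7448

83.74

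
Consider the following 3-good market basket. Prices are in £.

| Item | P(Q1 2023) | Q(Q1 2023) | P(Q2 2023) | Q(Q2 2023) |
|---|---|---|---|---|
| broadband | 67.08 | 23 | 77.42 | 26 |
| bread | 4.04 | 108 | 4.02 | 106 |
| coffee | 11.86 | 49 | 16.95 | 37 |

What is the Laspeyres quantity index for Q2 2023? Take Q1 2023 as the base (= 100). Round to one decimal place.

Laspeyres quantity index uses base-period prices as weights.
ΣP(Q1 2023)·Q(Q2 2023) = 67.08×26 + 4.04×106 + 11.86×37 = 1744.08 + 428.24 + 438.82 = 2611.14
ΣP(Q1 2023)·Q(Q1 2023) = 67.08×23 + 4.04×108 + 11.86×49 = 1542.84 + 436.32 + 581.14 = 2560.3
Index = 2611.14 / 2560.3 × 100 = 101.9857

102.0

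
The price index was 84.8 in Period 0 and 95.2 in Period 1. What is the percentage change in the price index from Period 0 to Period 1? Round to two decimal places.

Change = (95.2 − 84.8) / 84.8 × 100
       = 10.4 / 84.8 × 100 = 12.2642%

12.26%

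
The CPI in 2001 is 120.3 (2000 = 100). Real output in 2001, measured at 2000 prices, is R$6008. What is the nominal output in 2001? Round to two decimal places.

Nominal = Real × (Index/100) = 6008 × (120.3/100)
        = 6008 × 1.203 = 7227.6240

7227.62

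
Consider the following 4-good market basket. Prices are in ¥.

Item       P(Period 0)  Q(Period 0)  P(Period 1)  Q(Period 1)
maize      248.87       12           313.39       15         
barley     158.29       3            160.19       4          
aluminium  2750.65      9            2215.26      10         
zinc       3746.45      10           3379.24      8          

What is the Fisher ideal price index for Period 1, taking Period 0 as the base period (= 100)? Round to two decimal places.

88.22

Laspeyres component (base-period weights):
ΣP(Period 1)Q(Period 0) = 313.39×12 + 160.19×3 + 2215.26×9 + 3379.24×10 = 3760.68 + 480.57 + 19937.34 + 33792.4 = 57970.99
ΣP(Period 0)Q(Period 0) = 248.87×12 + 158.29×3 + 2750.65×9 + 3746.45×10 = 2986.44 + 474.87 + 24755.85 + 37464.5 = 65681.66
L = 57970.99 / 65681.66 × 100 = 88.2605
Paasche component (current-period weights):
ΣP(Period 1)Q(Period 1) = 313.39×15 + 160.19×4 + 2215.26×10 + 3379.24×8 = 4700.85 + 640.76 + 22152.6 + 27033.92 = 54528.13
ΣP(Period 0)Q(Period 1) = 248.87×15 + 158.29×4 + 2750.65×10 + 3746.45×8 = 3733.05 + 633.16 + 27506.5 + 29971.6 = 61844.31
P = 54528.13 / 61844.31 × 100 = 88.1700
Fisher = √(L × P) = √(88.2605 × 88.1700) = 88.2153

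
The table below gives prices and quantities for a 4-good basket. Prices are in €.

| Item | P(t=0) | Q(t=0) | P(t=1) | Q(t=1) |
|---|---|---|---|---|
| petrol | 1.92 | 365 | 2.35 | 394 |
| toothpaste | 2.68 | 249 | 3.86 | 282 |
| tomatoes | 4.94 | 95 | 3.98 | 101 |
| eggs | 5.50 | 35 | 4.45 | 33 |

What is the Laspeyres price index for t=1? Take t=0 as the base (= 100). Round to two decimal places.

115.90

Laspeyres price index uses base-period quantities as weights.
ΣP(t=1)·Q(t=0) = 2.35×365 + 3.86×249 + 3.98×95 + 4.45×35 = 857.75 + 961.14 + 378.1 + 155.75 = 2352.74
ΣP(t=0)·Q(t=0) = 1.92×365 + 2.68×249 + 4.94×95 + 5.50×35 = 700.8 + 667.32 + 469.3 + 192.5 = 2029.92
Index = 2352.74 / 2029.92 × 100 = 115.9031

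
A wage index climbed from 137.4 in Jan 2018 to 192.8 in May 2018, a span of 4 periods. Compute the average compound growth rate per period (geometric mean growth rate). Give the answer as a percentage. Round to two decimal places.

8.84%

Growth factor = (192.8/137.4)^(1/4) = (1.403202)^(1/4) = 1.088379
Growth rate = 1.088379 − 1 = 0.088379 = 8.8379%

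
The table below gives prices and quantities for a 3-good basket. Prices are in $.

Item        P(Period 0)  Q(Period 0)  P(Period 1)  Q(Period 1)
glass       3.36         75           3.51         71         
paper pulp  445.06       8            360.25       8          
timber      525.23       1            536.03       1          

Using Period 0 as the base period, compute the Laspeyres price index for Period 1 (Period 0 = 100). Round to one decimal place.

Laspeyres price index uses base-period quantities as weights.
ΣP(Period 1)·Q(Period 0) = 3.51×75 + 360.25×8 + 536.03×1 = 263.25 + 2882 + 536.03 = 3681.28
ΣP(Period 0)·Q(Period 0) = 3.36×75 + 445.06×8 + 525.23×1 = 252 + 3560.48 + 525.23 = 4337.71
Index = 3681.28 / 4337.71 × 100 = 84.8669

84.9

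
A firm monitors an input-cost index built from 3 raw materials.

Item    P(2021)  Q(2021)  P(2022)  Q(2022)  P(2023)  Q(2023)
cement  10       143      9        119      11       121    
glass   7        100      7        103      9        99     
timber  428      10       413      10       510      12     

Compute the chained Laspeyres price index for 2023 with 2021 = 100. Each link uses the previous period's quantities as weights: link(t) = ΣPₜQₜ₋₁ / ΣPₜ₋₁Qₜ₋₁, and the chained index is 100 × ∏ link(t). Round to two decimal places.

118.21

Link 2021→2022:
ΣP(2022)Q(2021) = 9×143 + 7×100 + 413×10 = 1287 + 700 + 4130 = 6117
ΣP(2021)Q(2021) = 10×143 + 7×100 + 428×10 = 1430 + 700 + 4280 = 6410
link = 6117/6410 = 0.954290
Link 2022→2023:
ΣP(2023)Q(2022) = 11×119 + 9×103 + 510×10 = 1309 + 927 + 5100 = 7336
ΣP(2022)Q(2022) = 9×119 + 7×103 + 413×10 = 1071 + 721 + 4130 = 5922
link = 7336/5922 = 1.238771
Chained index = 100 × 0.954290 × 1.238771 = 118.2147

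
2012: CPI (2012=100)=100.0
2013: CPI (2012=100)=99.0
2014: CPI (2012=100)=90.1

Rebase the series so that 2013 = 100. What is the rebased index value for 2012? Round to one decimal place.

Rebased(2012) = 100.0 / 99.0 × 100 = 101.0101

101.0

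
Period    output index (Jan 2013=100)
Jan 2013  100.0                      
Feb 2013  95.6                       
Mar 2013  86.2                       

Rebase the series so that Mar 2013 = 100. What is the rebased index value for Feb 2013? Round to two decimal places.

Rebased(Feb 2013) = 95.6 / 86.2 × 100 = 110.9049

110.90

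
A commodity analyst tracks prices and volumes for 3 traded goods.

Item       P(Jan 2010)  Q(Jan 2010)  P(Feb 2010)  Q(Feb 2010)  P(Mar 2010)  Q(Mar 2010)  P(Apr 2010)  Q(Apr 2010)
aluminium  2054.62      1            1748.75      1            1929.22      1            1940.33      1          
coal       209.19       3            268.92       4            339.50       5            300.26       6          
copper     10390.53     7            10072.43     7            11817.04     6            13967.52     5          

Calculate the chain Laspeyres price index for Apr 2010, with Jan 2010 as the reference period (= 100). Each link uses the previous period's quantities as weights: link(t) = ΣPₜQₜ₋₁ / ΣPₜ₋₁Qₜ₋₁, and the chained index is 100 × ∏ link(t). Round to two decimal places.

133.01

Link Jan 2010→Feb 2010:
ΣP(Feb 2010)Q(Jan 2010) = 1748.75×1 + 268.92×3 + 10072.43×7 = 1748.75 + 806.76 + 70507.01 = 73062.52
ΣP(Jan 2010)Q(Jan 2010) = 2054.62×1 + 209.19×3 + 10390.53×7 = 2054.62 + 627.57 + 72733.71 = 75415.9
link = 73062.52/75415.9 = 0.968795
Link Feb 2010→Mar 2010:
ΣP(Mar 2010)Q(Feb 2010) = 1929.22×1 + 339.50×4 + 11817.04×7 = 1929.22 + 1358 + 82719.28 = 86006.5
ΣP(Feb 2010)Q(Feb 2010) = 1748.75×1 + 268.92×4 + 10072.43×7 = 1748.75 + 1075.68 + 70507.01 = 73331.44
link = 86006.5/73331.44 = 1.172846
Link Mar 2010→Apr 2010:
ΣP(Apr 2010)Q(Mar 2010) = 1940.33×1 + 300.26×5 + 13967.52×6 = 1940.33 + 1501.3 + 83805.12 = 87246.75
ΣP(Mar 2010)Q(Mar 2010) = 1929.22×1 + 339.50×5 + 11817.04×6 = 1929.22 + 1697.5 + 70902.24 = 74528.96
link = 87246.75/74528.96 = 1.170642
Chained index = 100 × 0.968795 × 1.172846 × 1.170642 = 133.0139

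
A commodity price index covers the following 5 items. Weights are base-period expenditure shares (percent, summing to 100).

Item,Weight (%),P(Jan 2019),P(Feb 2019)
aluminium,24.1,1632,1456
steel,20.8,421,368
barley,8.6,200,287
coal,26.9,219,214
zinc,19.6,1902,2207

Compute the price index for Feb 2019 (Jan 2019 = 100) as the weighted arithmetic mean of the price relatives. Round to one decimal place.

101.1

aluminium: 24.1 × (1456/1632) = 24.1 × 0.892157 = 21.5010
steel: 20.8 × (368/421) = 20.8 × 0.874109 = 18.1815
barley: 8.6 × (287/200) = 8.6 × 1.435000 = 12.3410
coal: 26.9 × (214/219) = 26.9 × 0.977169 = 26.2858
zinc: 19.6 × (2207/1902) = 19.6 × 1.160358 = 22.7430
Index = Σ wᵢ·(p₁ᵢ/p₀ᵢ) = 21.5010 + 18.1815 + 12.3410 + 26.2858 + 22.7430 = 101.0523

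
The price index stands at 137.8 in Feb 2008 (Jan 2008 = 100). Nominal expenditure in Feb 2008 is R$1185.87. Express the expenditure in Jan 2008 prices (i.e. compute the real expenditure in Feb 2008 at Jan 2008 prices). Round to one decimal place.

Real = Nominal ÷ (Index/100) = 1185.87 ÷ (137.8/100)
     = 1185.87 ÷ 1.378 = 860.5733

860.6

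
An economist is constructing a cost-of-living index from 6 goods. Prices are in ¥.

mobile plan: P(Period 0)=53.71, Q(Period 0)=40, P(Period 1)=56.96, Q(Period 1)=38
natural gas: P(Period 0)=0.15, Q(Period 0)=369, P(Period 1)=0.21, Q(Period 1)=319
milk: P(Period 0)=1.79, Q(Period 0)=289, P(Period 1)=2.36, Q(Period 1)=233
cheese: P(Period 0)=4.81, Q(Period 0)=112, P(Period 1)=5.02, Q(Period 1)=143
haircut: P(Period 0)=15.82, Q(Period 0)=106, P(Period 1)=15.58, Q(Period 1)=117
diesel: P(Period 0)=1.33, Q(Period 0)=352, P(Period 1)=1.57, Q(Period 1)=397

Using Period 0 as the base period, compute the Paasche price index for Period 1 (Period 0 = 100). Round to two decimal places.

Paasche price index uses current-period quantities as weights.
ΣP(Period 1)·Q(Period 1) = 56.96×38 + 0.21×319 + 2.36×233 + 5.02×143 + 15.58×117 + 1.57×397 = 2164.48 + 66.99 + 549.88 + 717.86 + 1822.86 + 623.29 = 5945.36
ΣP(Period 0)·Q(Period 1) = 53.71×38 + 0.15×319 + 1.79×233 + 4.81×143 + 15.82×117 + 1.33×397 = 2040.98 + 47.85 + 417.07 + 687.83 + 1850.94 + 528.01 = 5572.68
Index = 5945.36 / 5572.68 × 100 = 106.6876

106.69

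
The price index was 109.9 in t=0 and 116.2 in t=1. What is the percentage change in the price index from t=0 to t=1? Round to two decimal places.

Change = (116.2 − 109.9) / 109.9 × 100
       = 6.3 / 109.9 × 100 = 5.7325%

5.73%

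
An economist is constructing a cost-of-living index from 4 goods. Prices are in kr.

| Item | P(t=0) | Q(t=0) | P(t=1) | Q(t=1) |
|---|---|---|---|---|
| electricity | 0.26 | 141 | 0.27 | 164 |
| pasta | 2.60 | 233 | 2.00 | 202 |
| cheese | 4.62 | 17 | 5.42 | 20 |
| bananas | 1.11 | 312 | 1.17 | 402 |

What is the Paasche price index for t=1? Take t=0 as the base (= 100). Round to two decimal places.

92.82

Paasche price index uses current-period quantities as weights.
ΣP(t=1)·Q(t=1) = 0.27×164 + 2.00×202 + 5.42×20 + 1.17×402 = 44.28 + 404 + 108.4 + 470.34 = 1027.02
ΣP(t=0)·Q(t=1) = 0.26×164 + 2.60×202 + 4.62×20 + 1.11×402 = 42.64 + 525.2 + 92.4 + 446.22 = 1106.46
Index = 1027.02 / 1106.46 × 100 = 92.8203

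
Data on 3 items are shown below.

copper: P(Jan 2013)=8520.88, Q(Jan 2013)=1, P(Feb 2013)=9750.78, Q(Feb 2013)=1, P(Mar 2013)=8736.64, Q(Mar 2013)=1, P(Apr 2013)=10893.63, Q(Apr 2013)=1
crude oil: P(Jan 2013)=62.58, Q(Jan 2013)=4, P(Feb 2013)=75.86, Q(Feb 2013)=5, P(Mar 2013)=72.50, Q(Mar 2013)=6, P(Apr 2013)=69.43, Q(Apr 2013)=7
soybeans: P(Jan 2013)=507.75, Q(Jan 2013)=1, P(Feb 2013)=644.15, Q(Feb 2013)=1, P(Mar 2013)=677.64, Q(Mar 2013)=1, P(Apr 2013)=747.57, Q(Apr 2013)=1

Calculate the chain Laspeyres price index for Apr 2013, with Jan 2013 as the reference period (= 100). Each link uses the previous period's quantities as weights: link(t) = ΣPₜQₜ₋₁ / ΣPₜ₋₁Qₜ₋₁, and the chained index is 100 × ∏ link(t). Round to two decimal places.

128.08

Link Jan 2013→Feb 2013:
ΣP(Feb 2013)Q(Jan 2013) = 9750.78×1 + 75.86×4 + 644.15×1 = 9750.78 + 303.44 + 644.15 = 10698.37
ΣP(Jan 2013)Q(Jan 2013) = 8520.88×1 + 62.58×4 + 507.75×1 = 8520.88 + 250.32 + 507.75 = 9278.95
link = 10698.37/9278.95 = 1.152972
Link Feb 2013→Mar 2013:
ΣP(Mar 2013)Q(Feb 2013) = 8736.64×1 + 72.50×5 + 677.64×1 = 8736.64 + 362.5 + 677.64 = 9776.78
ΣP(Feb 2013)Q(Feb 2013) = 9750.78×1 + 75.86×5 + 644.15×1 = 9750.78 + 379.3 + 644.15 = 10774.23
link = 9776.78/10774.23 = 0.907423
Link Mar 2013→Apr 2013:
ΣP(Apr 2013)Q(Mar 2013) = 10893.63×1 + 69.43×6 + 747.57×1 = 10893.63 + 416.58 + 747.57 = 12057.78
ΣP(Mar 2013)Q(Mar 2013) = 8736.64×1 + 72.50×6 + 677.64×1 = 8736.64 + 435 + 677.64 = 9849.28
link = 12057.78/9849.28 = 1.224230
Chained index = 100 × 1.152972 × 0.907423 × 1.224230 = 128.0829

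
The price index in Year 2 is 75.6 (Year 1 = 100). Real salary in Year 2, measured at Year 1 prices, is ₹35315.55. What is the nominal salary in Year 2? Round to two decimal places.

Nominal = Real × (Index/100) = 35315.55 × (75.6/100)
        = 35315.55 × 0.756 = 26698.5558

26698.56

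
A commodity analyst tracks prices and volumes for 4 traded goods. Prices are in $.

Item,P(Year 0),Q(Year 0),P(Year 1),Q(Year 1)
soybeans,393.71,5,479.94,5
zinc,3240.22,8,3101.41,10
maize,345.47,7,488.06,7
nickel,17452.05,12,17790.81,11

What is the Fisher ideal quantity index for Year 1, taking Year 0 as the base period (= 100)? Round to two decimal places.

95.34

Laspeyres component (base-period weights):
ΣP(Year 0)Q(Year 1) = 393.71×5 + 3240.22×10 + 345.47×7 + 17452.05×11 = 1968.55 + 32402.2 + 2418.29 + 191972.55 = 228761.59
ΣP(Year 0)Q(Year 0) = 393.71×5 + 3240.22×8 + 345.47×7 + 17452.05×12 = 1968.55 + 25921.76 + 2418.29 + 209424.6 = 239733.2
L = 228761.59 / 239733.2 × 100 = 95.4234
Paasche component (current-period weights):
ΣP(Year 1)Q(Year 1) = 479.94×5 + 3101.41×10 + 488.06×7 + 17790.81×11 = 2399.7 + 31014.1 + 3416.42 + 195698.91 = 232529.13
ΣP(Year 1)Q(Year 0) = 479.94×5 + 3101.41×8 + 488.06×7 + 17790.81×12 = 2399.7 + 24811.28 + 3416.42 + 213489.72 = 244117.12
P = 232529.13 / 244117.12 × 100 = 95.2531
Fisher = √(L × P) = √(95.4234 × 95.2531) = 95.3382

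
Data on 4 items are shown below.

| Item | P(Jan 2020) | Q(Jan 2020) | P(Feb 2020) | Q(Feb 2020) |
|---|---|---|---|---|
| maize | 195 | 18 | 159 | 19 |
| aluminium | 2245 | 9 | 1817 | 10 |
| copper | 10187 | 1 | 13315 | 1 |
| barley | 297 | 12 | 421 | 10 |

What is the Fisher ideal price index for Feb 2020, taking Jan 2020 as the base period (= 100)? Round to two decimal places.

99.39

Laspeyres component (base-period weights):
ΣP(Feb 2020)Q(Jan 2020) = 159×18 + 1817×9 + 13315×1 + 421×12 = 2862 + 16353 + 13315 + 5052 = 37582
ΣP(Jan 2020)Q(Jan 2020) = 195×18 + 2245×9 + 10187×1 + 297×12 = 3510 + 20205 + 10187 + 3564 = 37466
L = 37582 / 37466 × 100 = 100.3096
Paasche component (current-period weights):
ΣP(Feb 2020)Q(Feb 2020) = 159×19 + 1817×10 + 13315×1 + 421×10 = 3021 + 18170 + 13315 + 4210 = 38716
ΣP(Jan 2020)Q(Feb 2020) = 195×19 + 2245×10 + 10187×1 + 297×10 = 3705 + 22450 + 10187 + 2970 = 39312
P = 38716 / 39312 × 100 = 98.4839
Fisher = √(L × P) = √(100.3096 × 98.4839) = 99.3926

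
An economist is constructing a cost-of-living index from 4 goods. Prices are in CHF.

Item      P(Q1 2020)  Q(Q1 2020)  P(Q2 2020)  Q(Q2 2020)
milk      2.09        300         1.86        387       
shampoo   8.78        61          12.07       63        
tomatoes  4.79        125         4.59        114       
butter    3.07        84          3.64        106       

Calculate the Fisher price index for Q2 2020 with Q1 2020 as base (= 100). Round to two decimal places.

Laspeyres component (base-period weights):
ΣP(Q2 2020)Q(Q1 2020) = 1.86×300 + 12.07×61 + 4.59×125 + 3.64×84 = 558 + 736.27 + 573.75 + 305.76 = 2173.78
ΣP(Q1 2020)Q(Q1 2020) = 2.09×300 + 8.78×61 + 4.79×125 + 3.07×84 = 627 + 535.58 + 598.75 + 257.88 = 2019.21
L = 2173.78 / 2019.21 × 100 = 107.6550
Paasche component (current-period weights):
ΣP(Q2 2020)Q(Q2 2020) = 1.86×387 + 12.07×63 + 4.59×114 + 3.64×106 = 719.82 + 760.41 + 523.26 + 385.84 = 2389.33
ΣP(Q1 2020)Q(Q2 2020) = 2.09×387 + 8.78×63 + 4.79×114 + 3.07×106 = 808.83 + 553.14 + 546.06 + 325.42 = 2233.45
P = 2389.33 / 2233.45 × 100 = 106.9793
Fisher = √(L × P) = √(107.6550 × 106.9793) = 107.3166

107.32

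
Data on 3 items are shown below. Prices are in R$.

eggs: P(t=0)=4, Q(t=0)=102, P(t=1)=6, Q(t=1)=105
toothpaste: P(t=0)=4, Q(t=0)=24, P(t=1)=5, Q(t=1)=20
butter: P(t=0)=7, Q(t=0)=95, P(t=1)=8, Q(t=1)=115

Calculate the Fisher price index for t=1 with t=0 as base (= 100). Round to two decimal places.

127.03

Laspeyres component (base-period weights):
ΣP(t=1)Q(t=0) = 6×102 + 5×24 + 8×95 = 612 + 120 + 760 = 1492
ΣP(t=0)Q(t=0) = 4×102 + 4×24 + 7×95 = 408 + 96 + 665 = 1169
L = 1492 / 1169 × 100 = 127.6305
Paasche component (current-period weights):
ΣP(t=1)Q(t=1) = 6×105 + 5×20 + 8×115 = 630 + 100 + 920 = 1650
ΣP(t=0)Q(t=1) = 4×105 + 4×20 + 7×115 = 420 + 80 + 805 = 1305
P = 1650 / 1305 × 100 = 126.4368
Fisher = √(L × P) = √(127.6305 × 126.4368) = 127.0322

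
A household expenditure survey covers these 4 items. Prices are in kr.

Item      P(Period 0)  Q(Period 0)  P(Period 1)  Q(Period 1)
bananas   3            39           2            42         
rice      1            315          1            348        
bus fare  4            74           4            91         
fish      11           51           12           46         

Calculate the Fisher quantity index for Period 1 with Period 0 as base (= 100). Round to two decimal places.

103.94

Laspeyres component (base-period weights):
ΣP(Period 0)Q(Period 1) = 3×42 + 1×348 + 4×91 + 11×46 = 126 + 348 + 364 + 506 = 1344
ΣP(Period 0)Q(Period 0) = 3×39 + 1×315 + 4×74 + 11×51 = 117 + 315 + 296 + 561 = 1289
L = 1344 / 1289 × 100 = 104.2669
Paasche component (current-period weights):
ΣP(Period 1)Q(Period 1) = 2×42 + 1×348 + 4×91 + 12×46 = 84 + 348 + 364 + 552 = 1348
ΣP(Period 1)Q(Period 0) = 2×39 + 1×315 + 4×74 + 12×51 = 78 + 315 + 296 + 612 = 1301
P = 1348 / 1301 × 100 = 103.6126
Fisher = √(L × P) = √(104.2669 × 103.6126) = 103.9392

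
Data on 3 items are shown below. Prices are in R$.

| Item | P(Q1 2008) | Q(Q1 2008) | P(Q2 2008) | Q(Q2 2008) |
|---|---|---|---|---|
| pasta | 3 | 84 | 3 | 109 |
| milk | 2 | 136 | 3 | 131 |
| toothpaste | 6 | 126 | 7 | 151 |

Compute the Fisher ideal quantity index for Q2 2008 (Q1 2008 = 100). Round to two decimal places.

Laspeyres component (base-period weights):
ΣP(Q1 2008)Q(Q2 2008) = 3×109 + 2×131 + 6×151 = 327 + 262 + 906 = 1495
ΣP(Q1 2008)Q(Q1 2008) = 3×84 + 2×136 + 6×126 = 252 + 272 + 756 = 1280
L = 1495 / 1280 × 100 = 116.7969
Paasche component (current-period weights):
ΣP(Q2 2008)Q(Q2 2008) = 3×109 + 3×131 + 7×151 = 327 + 393 + 1057 = 1777
ΣP(Q2 2008)Q(Q1 2008) = 3×84 + 3×136 + 7×126 = 252 + 408 + 882 = 1542
P = 1777 / 1542 × 100 = 115.2399
Fisher = √(L × P) = √(116.7969 × 115.2399) = 116.0158

116.02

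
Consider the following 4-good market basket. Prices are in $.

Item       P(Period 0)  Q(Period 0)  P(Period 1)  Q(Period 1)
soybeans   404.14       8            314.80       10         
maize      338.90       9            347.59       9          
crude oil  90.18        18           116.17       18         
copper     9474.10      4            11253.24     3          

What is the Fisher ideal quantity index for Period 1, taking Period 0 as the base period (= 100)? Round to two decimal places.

80.47

Laspeyres component (base-period weights):
ΣP(Period 0)Q(Period 1) = 404.14×10 + 338.90×9 + 90.18×18 + 9474.10×3 = 4041.4 + 3050.1 + 1623.24 + 28422.3 = 37137.04
ΣP(Period 0)Q(Period 0) = 404.14×8 + 338.90×9 + 90.18×18 + 9474.10×4 = 3233.12 + 3050.1 + 1623.24 + 37896.4 = 45802.86
L = 37137.04 / 45802.86 × 100 = 81.0802
Paasche component (current-period weights):
ΣP(Period 1)Q(Period 1) = 314.80×10 + 347.59×9 + 116.17×18 + 11253.24×3 = 3148 + 3128.31 + 2091.06 + 33759.72 = 42127.09
ΣP(Period 1)Q(Period 0) = 314.80×8 + 347.59×9 + 116.17×18 + 11253.24×4 = 2518.4 + 3128.31 + 2091.06 + 45012.96 = 52750.73
P = 42127.09 / 52750.73 × 100 = 79.8607
Fisher = √(L × P) = √(81.0802 × 79.8607) = 80.4681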